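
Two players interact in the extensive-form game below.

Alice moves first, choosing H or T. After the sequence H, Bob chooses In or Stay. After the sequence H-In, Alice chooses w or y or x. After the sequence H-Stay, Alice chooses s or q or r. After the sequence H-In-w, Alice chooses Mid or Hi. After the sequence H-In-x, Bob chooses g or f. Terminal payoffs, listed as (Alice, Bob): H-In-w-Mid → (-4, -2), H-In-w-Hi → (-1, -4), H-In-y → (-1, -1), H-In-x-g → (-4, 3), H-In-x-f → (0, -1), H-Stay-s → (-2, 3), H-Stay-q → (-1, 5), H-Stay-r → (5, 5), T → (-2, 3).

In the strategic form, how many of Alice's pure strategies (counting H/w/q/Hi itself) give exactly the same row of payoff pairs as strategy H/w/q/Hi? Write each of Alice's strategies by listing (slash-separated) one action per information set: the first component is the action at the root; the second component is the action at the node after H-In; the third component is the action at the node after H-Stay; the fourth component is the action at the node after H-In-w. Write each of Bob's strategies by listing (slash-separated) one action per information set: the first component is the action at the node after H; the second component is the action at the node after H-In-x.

1

Row for H/w/q/Hi (columns In/g, In/f, Stay/g, Stay/f): (-1,-4) (-1,-4) (-1,5) (-1,5).
Every one of Alice's information sets is on the play path for some reply by Bob when Alice follows H/w/q/Hi.
Changing the action at any of them therefore changes at least one column, so only H/w/q/Hi itself gives this row.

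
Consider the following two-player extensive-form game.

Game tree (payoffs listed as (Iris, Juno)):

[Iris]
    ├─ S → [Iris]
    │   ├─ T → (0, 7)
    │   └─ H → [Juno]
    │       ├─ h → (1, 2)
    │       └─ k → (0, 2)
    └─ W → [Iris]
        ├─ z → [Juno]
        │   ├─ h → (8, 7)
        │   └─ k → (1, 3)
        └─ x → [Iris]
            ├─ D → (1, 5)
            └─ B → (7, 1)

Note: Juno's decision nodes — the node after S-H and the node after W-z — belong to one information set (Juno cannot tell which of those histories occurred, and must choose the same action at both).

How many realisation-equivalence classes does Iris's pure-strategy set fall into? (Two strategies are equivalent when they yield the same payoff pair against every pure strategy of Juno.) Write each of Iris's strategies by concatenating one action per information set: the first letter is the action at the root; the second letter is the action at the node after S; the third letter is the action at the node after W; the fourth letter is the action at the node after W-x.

Iris has 16 pure strategies: STzD, STzB, STxD, STxB, SHzD, SHzB, SHxD, SHxB, WTzD, WTzB, WTxD, WTxB, WHzD, WHzB, WHxD, WHxB. Columns: h, k.
{STzD, STzB, STxD, STxB} → row (0,7) (0,7)
{SHzD, SHzB, SHxD, SHxB} → row (1,2) (0,2)
{WTzD, WTzB, WHzD, WHzB} → row (8,7) (1,3)
{WTxD, WHxD} → row (1,5) (1,5)
{WTxB, WHxB} → row (7,1) (7,1)
That's 5 distinct rows out of 16 strategies.

5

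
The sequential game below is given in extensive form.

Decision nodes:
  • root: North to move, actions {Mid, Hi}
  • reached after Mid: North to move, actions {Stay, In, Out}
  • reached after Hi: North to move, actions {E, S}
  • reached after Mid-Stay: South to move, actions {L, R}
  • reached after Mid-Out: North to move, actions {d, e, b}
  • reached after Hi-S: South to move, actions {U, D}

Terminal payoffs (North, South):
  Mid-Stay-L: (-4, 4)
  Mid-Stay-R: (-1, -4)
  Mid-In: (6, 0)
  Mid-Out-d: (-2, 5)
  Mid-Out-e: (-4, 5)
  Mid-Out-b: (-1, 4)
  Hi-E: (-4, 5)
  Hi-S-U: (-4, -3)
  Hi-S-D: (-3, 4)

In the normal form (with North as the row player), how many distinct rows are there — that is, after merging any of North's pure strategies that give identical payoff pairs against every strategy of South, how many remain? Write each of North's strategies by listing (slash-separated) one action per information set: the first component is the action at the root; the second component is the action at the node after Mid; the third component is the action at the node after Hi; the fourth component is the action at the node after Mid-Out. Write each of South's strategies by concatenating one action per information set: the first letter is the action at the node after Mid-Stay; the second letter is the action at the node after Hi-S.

North has 36 pure strategies: Mid/Stay/E/d, Mid/Stay/E/e, Mid/Stay/E/b, Mid/Stay/S/d, Mid/Stay/S/e, Mid/Stay/S/b, Mid/In/E/d, Mid/In/E/e, Mid/In/E/b, Mid/In/S/d, Mid/In/S/e, Mid/In/S/b, Mid/Out/E/d, Mid/Out/E/e, Mid/Out/E/b, Mid/Out/S/d, Mid/Out/S/e, Mid/Out/S/b, Hi/Stay/E/d, Hi/Stay/E/e, Hi/Stay/E/b, Hi/Stay/S/d, Hi/Stay/S/e, Hi/Stay/S/b, Hi/In/E/d, Hi/In/E/e, Hi/In/E/b, Hi/In/S/d, Hi/In/S/e, Hi/In/S/b, Hi/Out/E/d, Hi/Out/E/e, Hi/Out/E/b, Hi/Out/S/d, Hi/Out/S/e, Hi/Out/S/b. Columns: LU, LD, RU, RD.
{Mid/Stay/E/d, Mid/Stay/E/e, Mid/Stay/E/b, Mid/Stay/S/d, Mid/Stay/S/e, Mid/Stay/S/b} → row (-4,4) (-4,4) (-1,-4) (-1,-4)
{Mid/In/E/d, Mid/In/E/e, Mid/In/E/b, Mid/In/S/d, Mid/In/S/e, Mid/In/S/b} → row (6,0) (6,0) (6,0) (6,0)
{Mid/Out/E/d, Mid/Out/S/d} → row (-2,5) (-2,5) (-2,5) (-2,5)
{Mid/Out/E/e, Mid/Out/S/e, Hi/Stay/E/d, Hi/Stay/E/e, Hi/Stay/E/b, Hi/In/E/d, Hi/In/E/e, Hi/In/E/b, Hi/Out/E/d, Hi/Out/E/e, Hi/Out/E/b} → row (-4,5) (-4,5) (-4,5) (-4,5)
{Mid/Out/E/b, Mid/Out/S/b} → row (-1,4) (-1,4) (-1,4) (-1,4)
{Hi/Stay/S/d, Hi/Stay/S/e, Hi/Stay/S/b, Hi/In/S/d, Hi/In/S/e, Hi/In/S/b, Hi/Out/S/d, Hi/Out/S/e, Hi/Out/S/b} → row (-4,-3) (-3,4) (-4,-3) (-3,4)
That's 6 distinct rows out of 36 strategies.

6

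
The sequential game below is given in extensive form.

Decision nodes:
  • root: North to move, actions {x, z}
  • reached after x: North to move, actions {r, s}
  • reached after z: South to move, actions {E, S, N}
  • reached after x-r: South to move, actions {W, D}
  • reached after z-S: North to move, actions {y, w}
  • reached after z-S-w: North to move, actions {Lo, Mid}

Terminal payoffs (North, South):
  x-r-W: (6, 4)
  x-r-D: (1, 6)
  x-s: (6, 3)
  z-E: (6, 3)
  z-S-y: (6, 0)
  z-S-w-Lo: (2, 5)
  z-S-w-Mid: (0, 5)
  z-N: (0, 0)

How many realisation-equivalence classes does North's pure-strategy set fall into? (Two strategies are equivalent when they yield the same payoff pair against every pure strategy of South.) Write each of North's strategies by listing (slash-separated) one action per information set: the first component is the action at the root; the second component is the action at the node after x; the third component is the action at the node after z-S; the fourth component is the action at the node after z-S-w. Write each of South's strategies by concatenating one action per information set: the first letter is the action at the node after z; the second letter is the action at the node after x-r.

North has 16 pure strategies: x/r/y/Lo, x/r/y/Mid, x/r/w/Lo, x/r/w/Mid, x/s/y/Lo, x/s/y/Mid, x/s/w/Lo, x/s/w/Mid, z/r/y/Lo, z/r/y/Mid, z/r/w/Lo, z/r/w/Mid, z/s/y/Lo, z/s/y/Mid, z/s/w/Lo, z/s/w/Mid. Columns: EW, ED, SW, SD, NW, ND.
{x/r/y/Lo, x/r/y/Mid, x/r/w/Lo, x/r/w/Mid} → row (6,4) (1,6) (6,4) (1,6) (6,4) (1,6)
{x/s/y/Lo, x/s/y/Mid, x/s/w/Lo, x/s/w/Mid} → row (6,3) (6,3) (6,3) (6,3) (6,3) (6,3)
{z/r/y/Lo, z/r/y/Mid, z/s/y/Lo, z/s/y/Mid} → row (6,3) (6,3) (6,0) (6,0) (0,0) (0,0)
{z/r/w/Lo, z/s/w/Lo} → row (6,3) (6,3) (2,5) (2,5) (0,0) (0,0)
{z/r/w/Mid, z/s/w/Mid} → row (6,3) (6,3) (0,5) (0,5) (0,0) (0,0)
That's 5 distinct rows out of 16 strategies.

5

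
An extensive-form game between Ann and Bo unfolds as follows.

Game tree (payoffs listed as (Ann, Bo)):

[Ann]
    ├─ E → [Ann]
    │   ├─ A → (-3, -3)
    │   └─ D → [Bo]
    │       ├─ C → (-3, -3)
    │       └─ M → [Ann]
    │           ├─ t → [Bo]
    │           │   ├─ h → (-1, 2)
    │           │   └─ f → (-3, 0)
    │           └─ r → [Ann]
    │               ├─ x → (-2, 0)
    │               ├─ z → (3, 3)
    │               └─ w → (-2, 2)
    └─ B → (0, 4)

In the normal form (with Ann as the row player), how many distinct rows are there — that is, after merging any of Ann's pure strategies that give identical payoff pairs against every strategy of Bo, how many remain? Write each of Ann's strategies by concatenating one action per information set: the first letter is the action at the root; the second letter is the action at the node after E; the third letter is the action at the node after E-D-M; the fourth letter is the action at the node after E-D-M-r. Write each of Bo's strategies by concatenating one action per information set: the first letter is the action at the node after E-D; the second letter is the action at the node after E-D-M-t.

6

Ann has 24 pure strategies: EAtx, EAtz, EAtw, EArx, EArz, EArw, EDtx, EDtz, EDtw, EDrx, EDrz, EDrw, BAtx, BAtz, BAtw, BArx, BArz, BArw, BDtx, BDtz, BDtw, BDrx, BDrz, BDrw. Columns: Ch, Cf, Mh, Mf.
{EAtx, EAtz, EAtw, EArx, EArz, EArw} → row (-3,-3) (-3,-3) (-3,-3) (-3,-3)
{EDtx, EDtz, EDtw} → row (-3,-3) (-3,-3) (-1,2) (-3,0)
{EDrx} → row (-3,-3) (-3,-3) (-2,0) (-2,0)
{EDrz} → row (-3,-3) (-3,-3) (3,3) (3,3)
{EDrw} → row (-3,-3) (-3,-3) (-2,2) (-2,2)
{BAtx, BAtz, BAtw, BArx, BArz, BArw, BDtx, BDtz, BDtw, BDrx, BDrz, BDrw} → row (0,4) (0,4) (0,4) (0,4)
That's 6 distinct rows out of 24 strategies.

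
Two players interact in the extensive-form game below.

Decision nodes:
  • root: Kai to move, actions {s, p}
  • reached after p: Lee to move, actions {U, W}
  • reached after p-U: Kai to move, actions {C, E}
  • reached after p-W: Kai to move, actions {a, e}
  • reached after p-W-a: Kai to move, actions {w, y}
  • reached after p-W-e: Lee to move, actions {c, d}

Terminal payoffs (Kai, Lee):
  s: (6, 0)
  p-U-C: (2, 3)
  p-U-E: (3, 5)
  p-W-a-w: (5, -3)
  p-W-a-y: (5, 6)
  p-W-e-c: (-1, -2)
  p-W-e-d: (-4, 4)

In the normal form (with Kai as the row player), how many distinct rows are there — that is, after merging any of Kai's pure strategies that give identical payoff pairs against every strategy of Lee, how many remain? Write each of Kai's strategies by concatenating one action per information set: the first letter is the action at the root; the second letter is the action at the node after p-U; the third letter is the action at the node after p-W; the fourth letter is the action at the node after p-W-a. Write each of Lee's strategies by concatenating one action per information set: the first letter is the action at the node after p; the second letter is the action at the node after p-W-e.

Kai has 16 pure strategies: sCaw, sCay, sCew, sCey, sEaw, sEay, sEew, sEey, pCaw, pCay, pCew, pCey, pEaw, pEay, pEew, pEey. Columns: Uc, Ud, Wc, Wd.
{sCaw, sCay, sCew, sCey, sEaw, sEay, sEew, sEey} → row (6,0) (6,0) (6,0) (6,0)
{pCaw} → row (2,3) (2,3) (5,-3) (5,-3)
{pCay} → row (2,3) (2,3) (5,6) (5,6)
{pCew, pCey} → row (2,3) (2,3) (-1,-2) (-4,4)
{pEaw} → row (3,5) (3,5) (5,-3) (5,-3)
{pEay} → row (3,5) (3,5) (5,6) (5,6)
{pEew, pEey} → row (3,5) (3,5) (-1,-2) (-4,4)
That's 7 distinct rows out of 16 strategies.

7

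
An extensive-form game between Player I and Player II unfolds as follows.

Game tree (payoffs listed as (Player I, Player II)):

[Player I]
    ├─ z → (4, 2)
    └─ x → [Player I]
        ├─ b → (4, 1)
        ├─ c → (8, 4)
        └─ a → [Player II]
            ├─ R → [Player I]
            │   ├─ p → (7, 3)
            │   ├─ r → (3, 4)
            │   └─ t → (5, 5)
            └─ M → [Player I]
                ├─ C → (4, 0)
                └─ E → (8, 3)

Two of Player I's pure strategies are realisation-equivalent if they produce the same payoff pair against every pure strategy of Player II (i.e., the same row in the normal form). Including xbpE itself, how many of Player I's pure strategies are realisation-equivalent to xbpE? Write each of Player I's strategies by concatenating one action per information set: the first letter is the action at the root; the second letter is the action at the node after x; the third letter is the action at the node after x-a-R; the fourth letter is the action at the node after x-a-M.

6

Row for xbpE (columns R, M): (4,1) (4,1).
Under xbpE, Player I's choice at the node after x-a-R and at the node after x-a-M can never be reached regardless of what Player II does, so varying those choices leaves every outcome unchanged.
Holding the reachable choices fixed and varying the unreachable ones freely already gives 3 × 2 = 6 equivalent strategies.
No other strategy reproduces this row, so those 6 are the full class: xbpC, xbpE, xbrC, xbrE, xbtC, xbtE.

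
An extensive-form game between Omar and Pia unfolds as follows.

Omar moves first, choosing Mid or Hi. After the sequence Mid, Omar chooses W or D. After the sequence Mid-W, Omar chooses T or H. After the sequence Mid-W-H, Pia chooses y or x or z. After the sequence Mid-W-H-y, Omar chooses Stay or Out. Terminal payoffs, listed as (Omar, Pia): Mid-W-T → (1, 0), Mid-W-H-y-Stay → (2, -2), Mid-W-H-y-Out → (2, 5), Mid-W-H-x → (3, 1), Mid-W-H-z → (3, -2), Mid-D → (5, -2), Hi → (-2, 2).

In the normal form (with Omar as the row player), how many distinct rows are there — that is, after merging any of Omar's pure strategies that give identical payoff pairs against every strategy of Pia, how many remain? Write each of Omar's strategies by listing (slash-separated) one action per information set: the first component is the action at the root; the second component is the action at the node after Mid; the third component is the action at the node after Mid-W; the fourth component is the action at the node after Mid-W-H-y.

5

Omar has 16 pure strategies: Mid/W/T/Stay, Mid/W/T/Out, Mid/W/H/Stay, Mid/W/H/Out, Mid/D/T/Stay, Mid/D/T/Out, Mid/D/H/Stay, Mid/D/H/Out, Hi/W/T/Stay, Hi/W/T/Out, Hi/W/H/Stay, Hi/W/H/Out, Hi/D/T/Stay, Hi/D/T/Out, Hi/D/H/Stay, Hi/D/H/Out. Columns: y, x, z.
{Mid/W/T/Stay, Mid/W/T/Out} → row (1,0) (1,0) (1,0)
{Mid/W/H/Stay} → row (2,-2) (3,1) (3,-2)
{Mid/W/H/Out} → row (2,5) (3,1) (3,-2)
{Mid/D/T/Stay, Mid/D/T/Out, Mid/D/H/Stay, Mid/D/H/Out} → row (5,-2) (5,-2) (5,-2)
{Hi/W/T/Stay, Hi/W/T/Out, Hi/W/H/Stay, Hi/W/H/Out, Hi/D/T/Stay, Hi/D/T/Out, Hi/D/H/Stay, Hi/D/H/Out} → row (-2,2) (-2,2) (-2,2)
That's 5 distinct rows out of 16 strategies.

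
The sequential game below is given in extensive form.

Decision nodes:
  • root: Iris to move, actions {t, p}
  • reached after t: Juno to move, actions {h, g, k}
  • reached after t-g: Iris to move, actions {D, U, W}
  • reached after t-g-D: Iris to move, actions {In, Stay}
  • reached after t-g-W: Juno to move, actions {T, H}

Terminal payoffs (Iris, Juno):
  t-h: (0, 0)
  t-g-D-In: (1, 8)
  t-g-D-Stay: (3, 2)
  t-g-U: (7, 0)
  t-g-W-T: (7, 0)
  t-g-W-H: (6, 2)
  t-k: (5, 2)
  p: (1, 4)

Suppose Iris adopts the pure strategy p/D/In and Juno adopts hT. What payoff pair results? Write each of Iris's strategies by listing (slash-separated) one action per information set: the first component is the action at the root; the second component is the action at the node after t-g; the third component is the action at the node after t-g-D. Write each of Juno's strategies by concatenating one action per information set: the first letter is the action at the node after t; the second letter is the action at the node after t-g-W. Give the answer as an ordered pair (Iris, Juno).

Trace the play path from the root:
  Iris plays p
→ terminal payoff (1, 4).
(Iris's choice at the node after t-g is never reached on this path, so it doesn't affect the outcome.)

(1, 4)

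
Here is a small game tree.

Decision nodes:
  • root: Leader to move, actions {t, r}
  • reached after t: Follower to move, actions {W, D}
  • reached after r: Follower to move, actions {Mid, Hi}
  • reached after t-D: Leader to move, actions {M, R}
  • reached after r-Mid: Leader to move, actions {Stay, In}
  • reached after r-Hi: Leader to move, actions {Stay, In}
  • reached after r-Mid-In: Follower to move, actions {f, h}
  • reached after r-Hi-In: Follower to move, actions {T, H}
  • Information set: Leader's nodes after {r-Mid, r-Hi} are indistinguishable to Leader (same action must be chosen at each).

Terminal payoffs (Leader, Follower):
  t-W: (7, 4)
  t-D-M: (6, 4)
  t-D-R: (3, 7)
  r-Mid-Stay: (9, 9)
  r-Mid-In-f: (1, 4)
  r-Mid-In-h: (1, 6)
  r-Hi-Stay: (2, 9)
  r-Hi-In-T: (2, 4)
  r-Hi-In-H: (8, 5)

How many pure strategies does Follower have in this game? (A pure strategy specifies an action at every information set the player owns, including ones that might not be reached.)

Follower owns the node after t with actions {W, D} — two choices.
Follower owns the node after r with actions {Mid, Hi} — two choices.
Follower owns the node after r-Mid-In with actions {f, h} — two choices.
Follower owns the node after r-Hi-In with actions {T, H} — two choices.
A pure strategy fixes one action at each information set independently, so the count is the product 2 × 2 × 2 × 2 = 16.

16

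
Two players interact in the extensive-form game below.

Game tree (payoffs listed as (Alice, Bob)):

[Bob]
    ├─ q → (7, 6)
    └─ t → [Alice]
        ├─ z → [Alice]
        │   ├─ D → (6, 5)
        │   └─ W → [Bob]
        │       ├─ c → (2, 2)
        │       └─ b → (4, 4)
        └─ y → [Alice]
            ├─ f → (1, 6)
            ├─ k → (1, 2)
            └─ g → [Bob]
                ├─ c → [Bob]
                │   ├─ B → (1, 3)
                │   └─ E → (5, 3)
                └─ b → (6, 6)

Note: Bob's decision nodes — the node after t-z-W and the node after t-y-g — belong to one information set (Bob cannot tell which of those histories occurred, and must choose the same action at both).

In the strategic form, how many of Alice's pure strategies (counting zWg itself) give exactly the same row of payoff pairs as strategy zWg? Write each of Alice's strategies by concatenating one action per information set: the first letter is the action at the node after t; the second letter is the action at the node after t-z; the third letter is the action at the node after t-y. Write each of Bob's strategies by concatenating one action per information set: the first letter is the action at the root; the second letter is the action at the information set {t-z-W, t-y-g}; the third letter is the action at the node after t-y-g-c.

3

Row for zWg (columns qcB, qcE, qbB, qbE, tcB, tcE, tbB, tbE): (7,6) (7,6) (7,6) (7,6) (2,2) (2,2) (4,4) (4,4).
Under zWg, Alice's choice at the node after t-y can never be reached regardless of what Bob does, so varying those choices leaves every outcome unchanged.
Holding the reachable choices fixed and varying the unreachable one freely already gives 3 equivalent strategies.
No other strategy reproduces this row, so those 3 are the full class: zWf, zWk, zWg.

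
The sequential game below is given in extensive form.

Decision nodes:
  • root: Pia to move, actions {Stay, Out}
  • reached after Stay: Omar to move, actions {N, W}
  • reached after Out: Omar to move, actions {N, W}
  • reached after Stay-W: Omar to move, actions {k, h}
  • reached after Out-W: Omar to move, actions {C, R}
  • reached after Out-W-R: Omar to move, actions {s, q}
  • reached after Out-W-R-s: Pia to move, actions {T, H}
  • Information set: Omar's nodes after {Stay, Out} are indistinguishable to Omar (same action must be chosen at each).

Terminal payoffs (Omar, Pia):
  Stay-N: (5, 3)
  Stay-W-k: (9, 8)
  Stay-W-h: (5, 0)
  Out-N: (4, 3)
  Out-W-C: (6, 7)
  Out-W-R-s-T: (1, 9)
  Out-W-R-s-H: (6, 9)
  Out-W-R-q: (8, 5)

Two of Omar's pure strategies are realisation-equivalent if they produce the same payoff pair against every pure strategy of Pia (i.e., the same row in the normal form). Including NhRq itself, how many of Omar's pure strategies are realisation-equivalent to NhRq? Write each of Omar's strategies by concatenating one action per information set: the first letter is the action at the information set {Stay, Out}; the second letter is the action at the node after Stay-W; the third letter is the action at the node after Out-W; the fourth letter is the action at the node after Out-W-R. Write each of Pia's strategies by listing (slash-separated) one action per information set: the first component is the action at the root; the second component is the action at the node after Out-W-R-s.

8

Row for NhRq (columns Stay/T, Stay/H, Out/T, Out/H): (5,3) (5,3) (4,3) (4,3).
Under NhRq, Omar's choice at the node after Stay-W and at the node after Out-W and at the node after Out-W-R can never be reached regardless of what Pia does, so varying those choices leaves every outcome unchanged.
Holding the reachable choices fixed and varying the unreachable ones freely already gives 2 × 2 × 2 = 8 equivalent strategies.
No other strategy reproduces this row, so those 8 are the full class: NkCs, NkCq, NkRs, NkRq, NhCs, NhCq, NhRs, NhRq.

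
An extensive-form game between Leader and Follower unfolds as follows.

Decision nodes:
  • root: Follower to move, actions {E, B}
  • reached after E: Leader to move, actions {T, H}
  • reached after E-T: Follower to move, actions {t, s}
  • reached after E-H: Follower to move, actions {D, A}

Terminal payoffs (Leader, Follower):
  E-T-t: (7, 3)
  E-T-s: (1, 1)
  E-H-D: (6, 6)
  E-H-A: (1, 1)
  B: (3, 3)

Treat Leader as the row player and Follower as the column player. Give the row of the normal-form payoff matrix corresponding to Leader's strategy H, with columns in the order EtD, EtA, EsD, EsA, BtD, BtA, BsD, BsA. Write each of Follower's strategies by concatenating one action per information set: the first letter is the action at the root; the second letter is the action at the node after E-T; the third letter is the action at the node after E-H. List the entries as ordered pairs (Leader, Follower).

(6,6) (1,1) (6,6) (1,1) (3,3) (3,3) (3,3) (3,3)

vs EtD: Follower plays E → Leader plays H at [E] → Follower plays D at [E-H] → (6, 6)
vs EtA: Follower plays E → Leader plays H at [E] → Follower plays A at [E-H] → (1, 1)
vs EsD: Follower plays E → Leader plays H at [E] → Follower plays D at [E-H] → (6, 6)
vs EsA: Follower plays E → Leader plays H at [E] → Follower plays A at [E-H] → (1, 1)
vs BtD: Follower plays B → (3, 3)
vs BtA: Follower plays B → (3, 3)
vs BsD: Follower plays B → (3, 3)
vs BsA: Follower plays B → (3, 3)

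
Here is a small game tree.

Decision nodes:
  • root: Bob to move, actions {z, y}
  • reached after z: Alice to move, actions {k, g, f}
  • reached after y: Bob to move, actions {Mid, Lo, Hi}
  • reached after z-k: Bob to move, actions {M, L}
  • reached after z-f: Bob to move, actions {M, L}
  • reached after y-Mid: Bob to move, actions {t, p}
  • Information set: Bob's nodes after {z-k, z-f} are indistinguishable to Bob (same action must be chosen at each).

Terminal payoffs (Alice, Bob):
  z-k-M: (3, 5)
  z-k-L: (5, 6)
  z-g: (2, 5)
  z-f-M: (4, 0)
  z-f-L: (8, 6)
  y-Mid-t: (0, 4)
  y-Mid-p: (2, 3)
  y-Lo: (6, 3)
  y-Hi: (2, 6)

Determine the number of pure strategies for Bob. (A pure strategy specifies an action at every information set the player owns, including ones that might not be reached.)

Bob owns the root with actions {z, y} — two choices.
Bob owns the node after y with actions {Mid, Lo, Hi} — three choices.
Bob owns the information set {z-k, z-f} with actions {M, L} — two choices.
Bob owns the node after y-Mid with actions {t, p} — two choices.
A pure strategy fixes one action at each information set independently, so the count is the product 2 × 3 × 2 × 2 = 24.
(For reference, Alice has 3 pure strategies, giving a 24×3 normal-form matrix.)

24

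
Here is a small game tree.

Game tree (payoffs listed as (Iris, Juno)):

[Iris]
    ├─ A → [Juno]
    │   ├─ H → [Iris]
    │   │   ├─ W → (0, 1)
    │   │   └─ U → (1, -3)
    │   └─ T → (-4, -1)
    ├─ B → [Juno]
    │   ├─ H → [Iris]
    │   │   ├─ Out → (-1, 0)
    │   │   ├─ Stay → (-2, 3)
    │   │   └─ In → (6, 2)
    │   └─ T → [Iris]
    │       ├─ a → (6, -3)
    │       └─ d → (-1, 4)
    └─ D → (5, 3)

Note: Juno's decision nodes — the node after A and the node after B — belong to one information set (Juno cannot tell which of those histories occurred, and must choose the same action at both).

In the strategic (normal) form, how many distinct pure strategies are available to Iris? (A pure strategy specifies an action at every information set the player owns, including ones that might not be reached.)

Iris owns the root with actions {A, B, D} — three choices.
Iris owns the node after A-H with actions {W, U} — two choices.
Iris owns the node after B-H with actions {Out, Stay, In} — three choices.
Iris owns the node after B-T with actions {a, d} — two choices.
A pure strategy fixes one action at each information set independently, so the count is the product 3 × 2 × 3 × 2 = 36.

36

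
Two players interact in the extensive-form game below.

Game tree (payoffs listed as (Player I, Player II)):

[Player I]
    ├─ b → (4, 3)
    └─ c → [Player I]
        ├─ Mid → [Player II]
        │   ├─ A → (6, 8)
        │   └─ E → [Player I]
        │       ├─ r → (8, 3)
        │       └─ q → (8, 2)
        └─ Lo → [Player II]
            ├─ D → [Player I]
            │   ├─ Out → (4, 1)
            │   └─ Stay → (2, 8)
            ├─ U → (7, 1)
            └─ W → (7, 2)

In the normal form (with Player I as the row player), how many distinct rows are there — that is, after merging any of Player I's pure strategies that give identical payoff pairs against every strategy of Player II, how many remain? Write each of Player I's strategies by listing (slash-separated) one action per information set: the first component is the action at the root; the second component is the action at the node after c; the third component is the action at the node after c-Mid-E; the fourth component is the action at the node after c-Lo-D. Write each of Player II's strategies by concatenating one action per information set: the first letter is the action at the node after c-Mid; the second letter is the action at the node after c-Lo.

Player I has 16 pure strategies: b/Mid/r/Out, b/Mid/r/Stay, b/Mid/q/Out, b/Mid/q/Stay, b/Lo/r/Out, b/Lo/r/Stay, b/Lo/q/Out, b/Lo/q/Stay, c/Mid/r/Out, c/Mid/r/Stay, c/Mid/q/Out, c/Mid/q/Stay, c/Lo/r/Out, c/Lo/r/Stay, c/Lo/q/Out, c/Lo/q/Stay. Columns: AD, AU, AW, ED, EU, EW.
{b/Mid/r/Out, b/Mid/r/Stay, b/Mid/q/Out, b/Mid/q/Stay, b/Lo/r/Out, b/Lo/r/Stay, b/Lo/q/Out, b/Lo/q/Stay} → row (4,3) (4,3) (4,3) (4,3) (4,3) (4,3)
{c/Mid/r/Out, c/Mid/r/Stay} → row (6,8) (6,8) (6,8) (8,3) (8,3) (8,3)
{c/Mid/q/Out, c/Mid/q/Stay} → row (6,8) (6,8) (6,8) (8,2) (8,2) (8,2)
{c/Lo/r/Out, c/Lo/q/Out} → row (4,1) (7,1) (7,2) (4,1) (7,1) (7,2)
{c/Lo/r/Stay, c/Lo/q/Stay} → row (2,8) (7,1) (7,2) (2,8) (7,1) (7,2)
That's 5 distinct rows out of 16 strategies.

5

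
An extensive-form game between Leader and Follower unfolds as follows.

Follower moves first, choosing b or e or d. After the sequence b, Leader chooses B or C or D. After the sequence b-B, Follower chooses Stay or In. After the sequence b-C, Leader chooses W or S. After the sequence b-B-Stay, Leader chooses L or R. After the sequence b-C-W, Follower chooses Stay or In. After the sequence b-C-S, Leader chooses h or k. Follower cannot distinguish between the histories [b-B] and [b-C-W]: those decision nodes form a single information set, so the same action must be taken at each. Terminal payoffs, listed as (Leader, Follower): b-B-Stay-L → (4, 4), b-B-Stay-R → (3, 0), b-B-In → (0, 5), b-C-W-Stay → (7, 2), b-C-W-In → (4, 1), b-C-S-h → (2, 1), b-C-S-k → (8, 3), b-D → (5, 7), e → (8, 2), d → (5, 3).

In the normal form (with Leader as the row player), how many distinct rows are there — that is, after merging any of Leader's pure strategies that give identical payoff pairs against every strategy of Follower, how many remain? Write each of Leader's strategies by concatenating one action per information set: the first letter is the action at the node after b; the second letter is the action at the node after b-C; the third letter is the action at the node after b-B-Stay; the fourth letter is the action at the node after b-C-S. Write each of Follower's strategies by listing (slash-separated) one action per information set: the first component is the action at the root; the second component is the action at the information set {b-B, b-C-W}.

6

Leader has 24 pure strategies: BWLh, BWLk, BWRh, BWRk, BSLh, BSLk, BSRh, BSRk, CWLh, CWLk, CWRh, CWRk, CSLh, CSLk, CSRh, CSRk, DWLh, DWLk, DWRh, DWRk, DSLh, DSLk, DSRh, DSRk. Columns: b/Stay, b/In, e/Stay, e/In, d/Stay, d/In.
{BWLh, BWLk, BSLh, BSLk} → row (4,4) (0,5) (8,2) (8,2) (5,3) (5,3)
{BWRh, BWRk, BSRh, BSRk} → row (3,0) (0,5) (8,2) (8,2) (5,3) (5,3)
{CWLh, CWLk, CWRh, CWRk} → row (7,2) (4,1) (8,2) (8,2) (5,3) (5,3)
{CSLh, CSRh} → row (2,1) (2,1) (8,2) (8,2) (5,3) (5,3)
{CSLk, CSRk} → row (8,3) (8,3) (8,2) (8,2) (5,3) (5,3)
{DWLh, DWLk, DWRh, DWRk, DSLh, DSLk, DSRh, DSRk} → row (5,7) (5,7) (8,2) (8,2) (5,3) (5,3)
That's 6 distinct rows out of 24 strategies.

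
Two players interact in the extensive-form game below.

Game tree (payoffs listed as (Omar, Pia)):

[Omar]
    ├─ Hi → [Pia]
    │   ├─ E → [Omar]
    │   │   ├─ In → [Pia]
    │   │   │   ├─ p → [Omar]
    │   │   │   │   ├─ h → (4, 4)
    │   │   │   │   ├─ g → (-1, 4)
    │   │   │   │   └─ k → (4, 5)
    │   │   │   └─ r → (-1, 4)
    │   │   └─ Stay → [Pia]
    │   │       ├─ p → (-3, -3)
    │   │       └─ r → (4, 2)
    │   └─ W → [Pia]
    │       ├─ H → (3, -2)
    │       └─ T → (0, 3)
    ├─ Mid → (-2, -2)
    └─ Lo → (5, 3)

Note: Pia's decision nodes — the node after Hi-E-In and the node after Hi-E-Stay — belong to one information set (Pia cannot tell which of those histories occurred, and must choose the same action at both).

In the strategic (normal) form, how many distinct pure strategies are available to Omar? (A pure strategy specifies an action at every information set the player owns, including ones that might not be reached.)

Omar owns the root with actions {Hi, Mid, Lo} — three choices.
Omar owns the node after Hi-E with actions {In, Stay} — two choices.
Omar owns the node after Hi-E-In-p with actions {h, g, k} — three choices.
A pure strategy fixes one action at each information set independently, so the count is the product 3 × 2 × 3 = 18.

18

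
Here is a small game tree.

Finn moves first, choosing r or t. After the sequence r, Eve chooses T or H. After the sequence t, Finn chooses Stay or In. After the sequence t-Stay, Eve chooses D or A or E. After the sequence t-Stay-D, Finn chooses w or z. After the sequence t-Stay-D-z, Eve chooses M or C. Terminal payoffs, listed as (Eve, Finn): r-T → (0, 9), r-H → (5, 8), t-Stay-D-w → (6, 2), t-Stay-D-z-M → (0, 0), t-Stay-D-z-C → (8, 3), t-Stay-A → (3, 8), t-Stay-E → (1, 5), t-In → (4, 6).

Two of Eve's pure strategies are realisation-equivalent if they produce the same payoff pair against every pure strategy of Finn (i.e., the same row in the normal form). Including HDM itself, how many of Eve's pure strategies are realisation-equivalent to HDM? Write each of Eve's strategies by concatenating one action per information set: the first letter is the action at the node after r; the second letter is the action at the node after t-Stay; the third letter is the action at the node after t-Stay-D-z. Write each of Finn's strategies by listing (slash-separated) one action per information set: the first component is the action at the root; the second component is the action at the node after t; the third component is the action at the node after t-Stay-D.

Row for HDM (columns r/Stay/w, r/Stay/z, r/In/w, r/In/z, t/Stay/w, t/Stay/z, t/In/w, t/In/z): (5,8) (5,8) (5,8) (5,8) (6,2) (0,0) (4,6) (4,6).
Every one of Eve's information sets is on the play path for some reply by Finn when Eve follows HDM.
Changing the action at any of them therefore changes at least one column, so only HDM itself gives this row.

1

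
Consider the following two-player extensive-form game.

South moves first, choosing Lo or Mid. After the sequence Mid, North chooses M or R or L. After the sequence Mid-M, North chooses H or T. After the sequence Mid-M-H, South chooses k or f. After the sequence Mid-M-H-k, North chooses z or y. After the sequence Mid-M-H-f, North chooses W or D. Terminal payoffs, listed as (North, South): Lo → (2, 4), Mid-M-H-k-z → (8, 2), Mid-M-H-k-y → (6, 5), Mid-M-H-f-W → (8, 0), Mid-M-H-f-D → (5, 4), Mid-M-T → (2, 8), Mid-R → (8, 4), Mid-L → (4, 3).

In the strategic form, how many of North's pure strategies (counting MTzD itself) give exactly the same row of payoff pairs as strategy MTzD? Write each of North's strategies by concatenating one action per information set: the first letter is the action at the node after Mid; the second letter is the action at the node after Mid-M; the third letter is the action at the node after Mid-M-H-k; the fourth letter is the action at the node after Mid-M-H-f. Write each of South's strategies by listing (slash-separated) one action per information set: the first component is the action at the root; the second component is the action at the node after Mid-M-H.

4

Row for MTzD (columns Lo/k, Lo/f, Mid/k, Mid/f): (2,4) (2,4) (2,8) (2,8).
Under MTzD, North's choice at the node after Mid-M-H-k and at the node after Mid-M-H-f can never be reached regardless of what South does, so varying those choices leaves every outcome unchanged.
Holding the reachable choices fixed and varying the unreachable ones freely already gives 2 × 2 = 4 equivalent strategies.
No other strategy reproduces this row, so those 4 are the full class: MTzW, MTzD, MTyW, MTyD.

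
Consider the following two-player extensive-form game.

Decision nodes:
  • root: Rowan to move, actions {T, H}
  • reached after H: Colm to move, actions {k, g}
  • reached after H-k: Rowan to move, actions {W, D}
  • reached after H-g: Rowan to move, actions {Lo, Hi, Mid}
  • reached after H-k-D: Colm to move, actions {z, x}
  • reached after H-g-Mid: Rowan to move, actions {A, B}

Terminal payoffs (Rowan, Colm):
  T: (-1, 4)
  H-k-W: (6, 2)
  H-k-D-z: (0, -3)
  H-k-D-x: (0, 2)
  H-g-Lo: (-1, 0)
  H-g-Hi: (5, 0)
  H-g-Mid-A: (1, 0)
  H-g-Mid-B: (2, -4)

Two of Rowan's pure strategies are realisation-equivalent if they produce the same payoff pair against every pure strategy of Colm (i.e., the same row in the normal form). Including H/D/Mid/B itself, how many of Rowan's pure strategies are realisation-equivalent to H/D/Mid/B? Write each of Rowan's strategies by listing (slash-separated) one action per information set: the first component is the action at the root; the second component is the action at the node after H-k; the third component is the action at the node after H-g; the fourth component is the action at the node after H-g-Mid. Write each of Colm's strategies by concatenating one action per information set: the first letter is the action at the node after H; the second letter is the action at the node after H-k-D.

Row for H/D/Mid/B (columns kz, kx, gz, gx): (0,-3) (0,2) (2,-4) (2,-4).
Every one of Rowan's information sets is on the play path for some reply by Colm when Rowan follows H/D/Mid/B.
Changing the action at any of them therefore changes at least one column, so only H/D/Mid/B itself gives this row.

1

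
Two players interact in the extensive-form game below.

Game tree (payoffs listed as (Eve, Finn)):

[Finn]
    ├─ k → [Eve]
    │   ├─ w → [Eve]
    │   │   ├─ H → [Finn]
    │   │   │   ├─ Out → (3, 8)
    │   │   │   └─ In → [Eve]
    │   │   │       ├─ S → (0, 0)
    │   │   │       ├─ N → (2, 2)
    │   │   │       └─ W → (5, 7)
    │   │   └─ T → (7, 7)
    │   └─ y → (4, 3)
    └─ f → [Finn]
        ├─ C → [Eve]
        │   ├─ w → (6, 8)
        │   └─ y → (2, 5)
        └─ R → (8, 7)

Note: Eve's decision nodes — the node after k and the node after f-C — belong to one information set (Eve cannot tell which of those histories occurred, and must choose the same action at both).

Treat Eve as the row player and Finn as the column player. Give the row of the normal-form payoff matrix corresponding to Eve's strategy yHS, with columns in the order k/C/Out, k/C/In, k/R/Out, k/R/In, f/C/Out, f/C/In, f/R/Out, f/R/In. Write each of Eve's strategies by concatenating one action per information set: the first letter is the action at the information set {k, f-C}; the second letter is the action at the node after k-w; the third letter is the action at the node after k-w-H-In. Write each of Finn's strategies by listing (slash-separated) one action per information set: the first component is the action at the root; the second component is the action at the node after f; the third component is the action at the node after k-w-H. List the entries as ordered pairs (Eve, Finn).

(4,3) (4,3) (4,3) (4,3) (2,5) (2,5) (8,7) (8,7)

vs k/C/Out: Finn plays k → Eve plays y at [k] → (4, 3)
vs k/C/In: Finn plays k → Eve plays y at [k] → (4, 3)
vs k/R/Out: Finn plays k → Eve plays y at [k] → (4, 3)
vs k/R/In: Finn plays k → Eve plays y at [k] → (4, 3)
vs f/C/Out: Finn plays f → Finn plays C at [f] → Eve plays y at [f-C] → (2, 5)
vs f/C/In: Finn plays f → Finn plays C at [f] → Eve plays y at [f-C] → (2, 5)
vs f/R/Out: Finn plays f → Finn plays R at [f] → (8, 7)
vs f/R/In: Finn plays f → Finn plays R at [f] → (8, 7)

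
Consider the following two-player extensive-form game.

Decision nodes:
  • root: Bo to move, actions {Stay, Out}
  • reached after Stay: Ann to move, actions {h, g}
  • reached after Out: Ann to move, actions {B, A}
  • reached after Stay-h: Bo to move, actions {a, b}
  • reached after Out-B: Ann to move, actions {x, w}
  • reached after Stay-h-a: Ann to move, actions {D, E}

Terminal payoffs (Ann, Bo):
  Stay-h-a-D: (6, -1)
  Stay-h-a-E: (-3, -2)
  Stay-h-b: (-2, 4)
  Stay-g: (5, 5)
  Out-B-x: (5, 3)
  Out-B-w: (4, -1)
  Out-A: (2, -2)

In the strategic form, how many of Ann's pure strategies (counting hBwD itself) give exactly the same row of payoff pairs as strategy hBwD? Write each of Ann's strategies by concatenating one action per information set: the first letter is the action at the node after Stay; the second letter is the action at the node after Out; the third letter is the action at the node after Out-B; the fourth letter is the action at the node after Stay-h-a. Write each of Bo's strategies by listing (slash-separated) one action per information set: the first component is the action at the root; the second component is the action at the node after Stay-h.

Row for hBwD (columns Stay/a, Stay/b, Out/a, Out/b): (6,-1) (-2,4) (4,-1) (4,-1).
Every one of Ann's information sets is on the play path for some reply by Bo when Ann follows hBwD.
Changing the action at any of them therefore changes at least one column, so only hBwD itself gives this row.

1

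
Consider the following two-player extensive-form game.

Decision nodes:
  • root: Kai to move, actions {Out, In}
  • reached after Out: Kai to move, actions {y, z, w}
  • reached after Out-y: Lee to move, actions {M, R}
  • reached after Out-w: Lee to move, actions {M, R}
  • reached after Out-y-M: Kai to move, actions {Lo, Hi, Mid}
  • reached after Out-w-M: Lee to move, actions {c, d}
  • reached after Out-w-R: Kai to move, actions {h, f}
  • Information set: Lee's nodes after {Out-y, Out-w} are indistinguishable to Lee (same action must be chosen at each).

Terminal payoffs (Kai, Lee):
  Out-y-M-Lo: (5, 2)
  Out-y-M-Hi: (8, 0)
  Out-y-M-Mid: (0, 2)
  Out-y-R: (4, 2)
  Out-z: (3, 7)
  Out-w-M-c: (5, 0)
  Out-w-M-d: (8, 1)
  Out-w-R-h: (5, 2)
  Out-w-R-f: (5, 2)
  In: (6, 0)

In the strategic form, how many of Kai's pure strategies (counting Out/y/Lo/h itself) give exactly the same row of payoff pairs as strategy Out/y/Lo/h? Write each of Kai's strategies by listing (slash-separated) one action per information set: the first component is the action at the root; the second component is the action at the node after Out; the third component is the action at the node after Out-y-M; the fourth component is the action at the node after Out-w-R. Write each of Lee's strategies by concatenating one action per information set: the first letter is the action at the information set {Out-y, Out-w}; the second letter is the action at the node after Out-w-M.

2

Row for Out/y/Lo/h (columns Mc, Md, Rc, Rd): (5,2) (5,2) (4,2) (4,2).
Under Out/y/Lo/h, Kai's choice at the node after Out-w-R can never be reached regardless of what Lee does, so varying those choices leaves every outcome unchanged.
Holding the reachable choices fixed and varying the unreachable one freely already gives 2 equivalent strategies.
No other strategy reproduces this row, so those 2 are the full class: Out/y/Lo/h, Out/y/Lo/f.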